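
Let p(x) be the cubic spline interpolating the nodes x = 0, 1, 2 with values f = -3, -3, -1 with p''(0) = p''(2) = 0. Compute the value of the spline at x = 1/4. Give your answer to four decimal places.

-3.1172

With M_i denoting the second derivative at x_i, h_i = 1, 1, and Δ_i = (y_(i+1) − y_i)/h_i = 0, 2:
  1·M_0 + 4·M_1 + 1·M_2 = 6(Δ_1 - Δ_0) = 12
Natural end conditions: M_0 = M_2 = 0.
Solving: M_0 = 0, M_1 = 3, M_2 = 0.
On [0, 1], p(x) = -3 - 1/2·x + 0·x² + 1/2·x³.
With x = 1/4: p(1/4) = -399/128.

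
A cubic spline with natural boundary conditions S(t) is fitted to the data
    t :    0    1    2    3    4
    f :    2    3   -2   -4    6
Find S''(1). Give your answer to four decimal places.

Let m_i = S''(x_i). Step sizes h_i = 1, 1, 1, 1; slopes of the chords Δ_i = (y_(i+1) - y_i)/h_i = 1, -5, -2, 10.
  1·m_0 + 4·m_1 + 1·m_2 = 6(Δ_1 - Δ_0) = -36
  1·m_1 + 4·m_2 + 1·m_3 = 6(Δ_2 - Δ_1) = 18
  1·m_2 + 4·m_3 + 1·m_4 = 6(Δ_3 - Δ_2) = 72
Natural end conditions: m_0 = m_4 = 0.
Forward elimination and back-substitution give m_0 = 0, m_1 = -135/14, m_2 = 18/7, m_3 = 243/14, m_4 = 0.

-9.6429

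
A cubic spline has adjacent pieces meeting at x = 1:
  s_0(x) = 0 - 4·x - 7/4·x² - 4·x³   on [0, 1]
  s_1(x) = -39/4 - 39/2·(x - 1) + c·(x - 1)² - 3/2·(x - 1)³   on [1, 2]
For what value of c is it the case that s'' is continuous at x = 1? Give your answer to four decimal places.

-13.7500

s_0''(x) = -7/2 - 24·x, so s_0''(1) = -55/2. On the right, s_1''(1) = 2c, so c = -55/4.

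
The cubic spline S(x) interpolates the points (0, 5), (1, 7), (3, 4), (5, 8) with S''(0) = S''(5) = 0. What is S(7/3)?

Write σ_i for S''(x_i). With h_i = 1, 2, 2 and divided differences Δ_i = 2, -3/2, 2, the continuity of S' gives the tridiagonal system
  1·σ_0 + 6·σ_1 + 2·σ_2 = 6(Δ_1 - Δ_0) = -21
  2·σ_1 + 8·σ_2 + 2·σ_3 = 6(Δ_2 - Δ_1) = 21
Natural end conditions: σ_0 = σ_3 = 0.
Solving: σ_0 = 0, σ_1 = -105/22, σ_2 = 42/11, σ_3 = 0.
On [1, 3], S(x) = 7 + 9/22·(x - 1) - 105/44·(x - 1)² + 63/88·(x - 1)³.
With (x - 1) = 4/3: S(7/3) = 5.

5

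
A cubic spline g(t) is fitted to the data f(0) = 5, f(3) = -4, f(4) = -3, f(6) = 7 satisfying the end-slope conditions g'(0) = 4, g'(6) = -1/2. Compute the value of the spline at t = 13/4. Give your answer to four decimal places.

Let M_i = g''(x_i). Step sizes h_i = 3, 1, 2; slopes of the chords Δ_i = (y_(i+1) - y_i)/h_i = -3, 1, 5.
  3·M_0 + 8·M_1 + 1·M_2 = 6(Δ_1 - Δ_0) = 24
  1·M_1 + 6·M_2 + 2·M_3 = 6(Δ_2 - Δ_1) = 24
Clamped end conditions give two more equations: 2h_0·M_0 + h_0·M_1 = 6(Δ_0 - g'(0)) = -42 and h_2·M_2 + 2h_2·M_3 = 6(g'(6) - Δ_2) = -33.
Solving the tridiagonal system: M_0 = -139/14, M_1 = 41/7, M_2 = 97/14, M_3 = -82/7.
On [3, 4], g(t) = -4 - 59/28·(t - 3) + 41/14·(t - 3)² + 5/28·(t - 3)³.
With (t - 3) = 1/4: g(13/4) = -7779/1792.

-4.3410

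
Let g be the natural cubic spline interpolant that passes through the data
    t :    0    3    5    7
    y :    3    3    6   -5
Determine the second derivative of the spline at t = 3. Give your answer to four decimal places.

2.0526

Write M_i for g''(x_i). With h_i = 3, 2, 2 and divided differences Δ_i = 0, 3/2, -11/2, the continuity of g' gives the tridiagonal system
  3·M_0 + 10·M_1 + 2·M_2 = 6(Δ_1 - Δ_0) = 9
  2·M_1 + 8·M_2 + 2·M_3 = 6(Δ_2 - Δ_1) = -42
Natural end conditions: M_0 = M_3 = 0.
Solving the tridiagonal system: M_0 = 0, M_1 = 39/19, M_2 = -219/38, M_3 = 0.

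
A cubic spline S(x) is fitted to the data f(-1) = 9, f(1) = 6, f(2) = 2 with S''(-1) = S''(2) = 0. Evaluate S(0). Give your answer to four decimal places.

Let M_i = S''(x_i). Step sizes h_i = 2, 1; slopes of the chords Δ_i = (y_(i+1) - y_i)/h_i = -3/2, -4.
  2·M_0 + 6·M_1 + 1·M_2 = 6(Δ_1 - Δ_0) = -15
Natural end conditions: M_0 = M_2 = 0.
Forward elimination and back-substitution give M_0 = 0, M_1 = -5/2, M_2 = 0.
On [-1, 1], S(x) = 9 - 2/3·(x + 1) + 0·(x + 1)² - 5/24·(x + 1)³.
With (x + 1) = 1: S(0) = 65/8.

8.1250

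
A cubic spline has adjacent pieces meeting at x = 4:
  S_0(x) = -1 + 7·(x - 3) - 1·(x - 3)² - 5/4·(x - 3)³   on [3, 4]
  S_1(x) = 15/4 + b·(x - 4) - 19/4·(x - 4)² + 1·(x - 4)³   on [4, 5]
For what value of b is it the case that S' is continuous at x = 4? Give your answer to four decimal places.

S_0'(x) = 7 - 2·(x - 3) - 15/4·(x - 3)², so S_0'(4) = 5/4. On the right, S_1'(4) = b, so b = 5/4.

1.2500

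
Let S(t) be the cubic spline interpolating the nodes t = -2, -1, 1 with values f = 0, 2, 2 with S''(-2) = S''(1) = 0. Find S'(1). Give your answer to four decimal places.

Let M_i = S''(x_i). Step sizes h_i = 1, 2; slopes of the chords Δ_i = (y_(i+1) - y_i)/h_i = 2, 0.
  1·M_0 + 6·M_1 + 2·M_2 = 6(Δ_1 - Δ_0) = -12
Natural end conditions: M_0 = M_2 = 0.
Solving: M_0 = 0, M_1 = -2, M_2 = 0.
On [-1, 1], S'(t) = b_1 + 2c_1·(t + 1) + 3d_1·(t + 1)² with b_1 = Δ_1 - h_1(2M_1 + M_2)/6 = 4/3, c_1 = M_1/2 = -1, d_1 = (M_2 - M_1)/(6h_1) = 1/6. So S'(1) = -2/3.

-0.6667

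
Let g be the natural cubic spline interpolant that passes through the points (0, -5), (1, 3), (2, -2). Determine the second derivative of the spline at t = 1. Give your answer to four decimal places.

-19.5000

Put m_i = g'' at the i-th knot. Here h = (1, 1) and Δ = (8, -5), so the interior equations h_(i-1)·m_(i-1) + 2(h_(i-1)+h_i)·m_i + h_i·m_(i+1) = 6(Δ_i − Δ_(i-1)) read
  1·m_0 + 4·m_1 + 1·m_2 = 6(Δ_1 - Δ_0) = -78
Natural end conditions: m_0 = m_2 = 0.
Solving the tridiagonal system: m_0 = 0, m_1 = -39/2, m_2 = 0.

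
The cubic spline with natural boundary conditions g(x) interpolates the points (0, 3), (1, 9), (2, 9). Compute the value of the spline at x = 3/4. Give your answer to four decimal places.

Put σ_i = g'' at the i-th knot. Here h = (1, 1) and Δ = (6, 0), so the interior equations h_(i-1)·σ_(i-1) + 2(h_(i-1)+h_i)·σ_i + h_i·σ_(i+1) = 6(Δ_i − Δ_(i-1)) read
  1·σ_0 + 4·σ_1 + 1·σ_2 = 6(Δ_1 - Δ_0) = -36
Natural end conditions: σ_0 = σ_2 = 0.
Solving the tridiagonal system: σ_0 = 0, σ_1 = -9, σ_2 = 0.
On [0, 1], g(x) = 3 + 15/2·x + 0·x² - 3/2·x³.
With x = 3/4: g(3/4) = 1023/128.

7.9922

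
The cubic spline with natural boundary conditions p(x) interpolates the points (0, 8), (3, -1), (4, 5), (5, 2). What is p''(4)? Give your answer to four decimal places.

-15.6774

Write M_i for p''(x_i). With h_i = 3, 1, 1 and divided differences Δ_i = -3, 6, -3, the continuity of p' gives the tridiagonal system
  3·M_0 + 8·M_1 + 1·M_2 = 6(Δ_1 - Δ_0) = 54
  1·M_1 + 4·M_2 + 1·M_3 = 6(Δ_2 - Δ_1) = -54
Natural end conditions: M_0 = M_3 = 0.
Forward elimination and back-substitution give M_0 = 0, M_1 = 270/31, M_2 = -486/31, M_3 = 0.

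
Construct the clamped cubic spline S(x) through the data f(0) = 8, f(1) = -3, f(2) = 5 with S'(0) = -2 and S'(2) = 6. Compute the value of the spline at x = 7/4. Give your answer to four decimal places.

Write M_i for S''(x_i). With h_i = 1, 1 and divided differences Δ_i = -11, 8, the continuity of S' gives the tridiagonal system
  1·M_0 + 4·M_1 + 1·M_2 = 6(Δ_1 - Δ_0) = 114
Clamped end conditions give two more equations: 2h_0·M_0 + h_0·M_1 = 6(Δ_0 - S'(0)) = -54 and h_1·M_1 + 2h_1·M_2 = 6(S'(2) - Δ_1) = -12.
Forward elimination and back-substitution give M_0 = -103/2, M_1 = 49, M_2 = -61/2.
On [1, 2], S(x) = -3 - 13/4·(x - 1) + 49/2·(x - 1)² - 53/4·(x - 1)³.
With (x - 1) = 3/4: S(7/4) = 705/256.

2.7539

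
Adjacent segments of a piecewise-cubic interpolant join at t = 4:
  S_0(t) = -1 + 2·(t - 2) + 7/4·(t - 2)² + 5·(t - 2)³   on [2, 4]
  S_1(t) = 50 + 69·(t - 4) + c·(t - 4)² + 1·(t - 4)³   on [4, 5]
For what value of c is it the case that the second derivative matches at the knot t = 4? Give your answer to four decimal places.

S_0''(t) = 7/2 + 30·(t - 2), so S_0''(4) = 127/2. On the right, S_1''(4) = 2c, so c = 127/4.

31.7500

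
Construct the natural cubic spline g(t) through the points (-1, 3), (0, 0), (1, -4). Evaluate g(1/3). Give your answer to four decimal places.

Write m_i for g''(x_i). With h_i = 1, 1 and divided differences Δ_i = -3, -4, the continuity of g' gives the tridiagonal system
  1·m_0 + 4·m_1 + 1·m_2 = 6(Δ_1 - Δ_0) = -6
Natural end conditions: m_0 = m_2 = 0.
Solving: m_0 = 0, m_1 = -3/2, m_2 = 0.
On [0, 1], g(t) = 0 - 7/2·t - 3/4·t² + 1/4·t³.
With t = 1/3: g(1/3) = -67/54.

-1.2407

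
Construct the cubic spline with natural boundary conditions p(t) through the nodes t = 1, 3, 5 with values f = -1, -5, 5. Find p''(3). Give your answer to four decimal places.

5.2500

Let M_i = p''(x_i). Step sizes h_i = 2, 2; slopes of the chords Δ_i = (y_(i+1) - y_i)/h_i = -2, 5.
  2·M_0 + 8·M_1 + 2·M_2 = 6(Δ_1 - Δ_0) = 42
Natural end conditions: M_0 = M_2 = 0.
Solving the tridiagonal system: M_0 = 0, M_1 = 21/4, M_2 = 0.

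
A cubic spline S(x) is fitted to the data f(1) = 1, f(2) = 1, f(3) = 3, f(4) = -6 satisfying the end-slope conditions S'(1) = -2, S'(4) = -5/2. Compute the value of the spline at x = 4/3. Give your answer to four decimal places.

0.4543

With σ_i denoting the second derivative at x_i, h_i = 1, 1, 1, and Δ_i = (y_(i+1) − y_i)/h_i = 0, 2, -9:
  1·σ_0 + 4·σ_1 + 1·σ_2 = 6(Δ_1 - Δ_0) = 12
  1·σ_1 + 4·σ_2 + 1·σ_3 = 6(Δ_2 - Δ_1) = -66
Clamped end conditions give two more equations: 2h_0·σ_0 + h_0·σ_1 = 6(Δ_0 - S'(1)) = 12 and h_2·σ_2 + 2h_2·σ_3 = 6(S'(4) - Δ_2) = 39.
Solving: σ_0 = 19/15, σ_1 = 142/15, σ_2 = -407/15, σ_3 = 496/15.
On [1, 2], S(x) = 1 - 2·(x - 1) + 19/30·(x - 1)² + 41/30·(x - 1)³.
With (x - 1) = 1/3: S(4/3) = 184/405.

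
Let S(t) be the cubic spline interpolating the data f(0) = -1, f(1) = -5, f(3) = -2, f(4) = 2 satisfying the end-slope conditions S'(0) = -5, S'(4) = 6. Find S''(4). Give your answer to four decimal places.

6.2000

Write m_i for S''(x_i). With h_i = 1, 2, 1 and divided differences Δ_i = -4, 3/2, 4, the continuity of S' gives the tridiagonal system
  1·m_0 + 6·m_1 + 2·m_2 = 6(Δ_1 - Δ_0) = 33
  2·m_1 + 6·m_2 + 1·m_3 = 6(Δ_2 - Δ_1) = 15
Clamped end conditions give two more equations: 2h_0·m_0 + h_0·m_1 = 6(Δ_0 - S'(0)) = 6 and h_2·m_2 + 2h_2·m_3 = 6(S'(4) - Δ_2) = 12.
Solving: m_0 = 1/5, m_1 = 28/5, m_2 = -2/5, m_3 = 31/5.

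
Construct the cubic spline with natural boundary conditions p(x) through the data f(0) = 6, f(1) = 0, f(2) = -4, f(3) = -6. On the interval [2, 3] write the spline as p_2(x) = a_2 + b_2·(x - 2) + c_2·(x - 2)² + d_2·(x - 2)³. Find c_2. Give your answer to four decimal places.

Put σ_i = p'' at the i-th knot. Here h = (1, 1, 1) and Δ = (-6, -4, -2), so the interior equations h_(i-1)·σ_(i-1) + 2(h_(i-1)+h_i)·σ_i + h_i·σ_(i+1) = 6(Δ_i − Δ_(i-1)) read
  1·σ_0 + 4·σ_1 + 1·σ_2 = 6(Δ_1 - Δ_0) = 12
  1·σ_1 + 4·σ_2 + 1·σ_3 = 6(Δ_2 - Δ_1) = 12
Natural end conditions: σ_0 = σ_3 = 0.
Solving the tridiagonal system: σ_0 = 0, σ_1 = 12/5, σ_2 = 12/5, σ_3 = 0.
On [2, 3], with p_2(x) = a_2 + b_2·(x - 2) + c_2·(x - 2)² + d_2·(x - 2)³: c_2 = σ_2/2 = 6/5, d_2 = (σ_3 - σ_2)/(6h_2) = -2/5, b_2 = Δ_2 - h_2(2σ_2 + σ_3)/6 = -14/5.

1.2000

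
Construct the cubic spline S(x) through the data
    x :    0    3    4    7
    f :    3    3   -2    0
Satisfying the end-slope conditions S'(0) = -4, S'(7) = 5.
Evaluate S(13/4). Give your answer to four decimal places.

Put m_i = S'' at the i-th knot. Here h = (3, 1, 3) and Δ = (0, -5, 2/3), so the interior equations h_(i-1)·m_(i-1) + 2(h_(i-1)+h_i)·m_i + h_i·m_(i+1) = 6(Δ_i − Δ_(i-1)) read
  3·m_0 + 8·m_1 + 1·m_2 = 6(Δ_1 - Δ_0) = -30
  1·m_1 + 8·m_2 + 3·m_3 = 6(Δ_2 - Δ_1) = 34
Clamped end conditions give two more equations: 2h_0·m_0 + h_0·m_1 = 6(Δ_0 - S'(0)) = 24 and h_2·m_2 + 2h_2·m_3 = 6(S'(7) - Δ_2) = 26.
Hence m_0 = 416/55, m_1 = -392/55, m_2 = 238/55, m_3 = 358/165.
On [3, 4], S(x) = 3 - 184/55·(x - 3) - 196/55·(x - 3)² + 21/11·(x - 3)³.
With (x - 3) = 1/4: S(13/4) = 6937/3520.

1.9707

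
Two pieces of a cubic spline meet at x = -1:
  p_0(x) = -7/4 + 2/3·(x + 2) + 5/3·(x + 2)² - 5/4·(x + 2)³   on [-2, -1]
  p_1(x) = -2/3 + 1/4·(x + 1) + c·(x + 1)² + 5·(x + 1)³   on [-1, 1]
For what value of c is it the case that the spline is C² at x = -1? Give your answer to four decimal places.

p_0''(x) = 10/3 - 15/2·(x + 2), so p_0''(-1) = -25/6. On the right, p_1''(-1) = 2c, so c = -25/12.

-2.0833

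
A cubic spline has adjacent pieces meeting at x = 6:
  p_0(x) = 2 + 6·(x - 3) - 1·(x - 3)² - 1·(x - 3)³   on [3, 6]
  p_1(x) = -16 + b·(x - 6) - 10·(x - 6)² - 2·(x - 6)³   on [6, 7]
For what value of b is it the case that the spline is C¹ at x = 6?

p_0'(x) = 6 - 2·(x - 3) - 3·(x - 3)², so p_0'(6) = -27. On the right, p_1'(6) = b, so b = -27.

-27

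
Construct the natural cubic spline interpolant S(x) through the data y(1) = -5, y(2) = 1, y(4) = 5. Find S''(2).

Put σ_i = S'' at the i-th knot. Here h = (1, 2) and Δ = (6, 2), so the interior equations h_(i-1)·σ_(i-1) + 2(h_(i-1)+h_i)·σ_i + h_i·σ_(i+1) = 6(Δ_i − Δ_(i-1)) read
  1·σ_0 + 6·σ_1 + 2·σ_2 = 6(Δ_1 - Δ_0) = -24
Natural end conditions: σ_0 = σ_2 = 0.
Solving the tridiagonal system: σ_0 = 0, σ_1 = -4, σ_2 = 0.

-4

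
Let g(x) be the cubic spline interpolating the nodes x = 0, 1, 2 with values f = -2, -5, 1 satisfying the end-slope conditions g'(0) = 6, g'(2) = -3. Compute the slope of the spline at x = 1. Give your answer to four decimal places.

1.5000

Let M_i = g''(x_i). Step sizes h_i = 1, 1; slopes of the chords Δ_i = (y_(i+1) - y_i)/h_i = -3, 6.
  1·M_0 + 4·M_1 + 1·M_2 = 6(Δ_1 - Δ_0) = 54
Clamped end conditions give two more equations: 2h_0·M_0 + h_0·M_1 = 6(Δ_0 - g'(0)) = -54 and h_1·M_1 + 2h_1·M_2 = 6(g'(2) - Δ_1) = -54.
Solving the tridiagonal system: M_0 = -45, M_1 = 36, M_2 = -45.
On [1, 2], g'(x) = b_1 + 2c_1·(x - 1) + 3d_1·(x - 1)² with b_1 = Δ_1 - h_1(2M_1 + M_2)/6 = 3/2, c_1 = M_1/2 = 18, d_1 = (M_2 - M_1)/(6h_1) = -27/2. So g'(1) = 3/2.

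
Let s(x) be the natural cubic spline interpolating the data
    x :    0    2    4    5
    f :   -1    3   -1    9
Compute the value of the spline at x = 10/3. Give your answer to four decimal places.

Put σ_i = s'' at the i-th knot. Here h = (2, 2, 1) and Δ = (2, -2, 10), so the interior equations h_(i-1)·σ_(i-1) + 2(h_(i-1)+h_i)·σ_i + h_i·σ_(i+1) = 6(Δ_i − Δ_(i-1)) read
  2·σ_0 + 8·σ_1 + 2·σ_2 = 6(Δ_1 - Δ_0) = -24
  2·σ_1 + 6·σ_2 + 1·σ_3 = 6(Δ_2 - Δ_1) = 72
Natural end conditions: σ_0 = σ_3 = 0.
Solving: σ_0 = 0, σ_1 = -72/11, σ_2 = 156/11, σ_3 = 0.
On [2, 4], s(x) = 3 - 26/11·(x - 2) - 36/11·(x - 2)² + 19/11·(x - 2)³.
With (x - 2) = 4/3: s(10/3) = -557/297.

-1.8754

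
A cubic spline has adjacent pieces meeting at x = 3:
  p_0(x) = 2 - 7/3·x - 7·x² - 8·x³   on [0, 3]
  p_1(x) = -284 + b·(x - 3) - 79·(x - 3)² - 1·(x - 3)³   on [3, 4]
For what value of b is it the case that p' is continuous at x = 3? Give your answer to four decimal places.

p_0'(x) = -7/3 - 14·x - 24·x², so p_0'(3) = -781/3. On the right, p_1'(3) = b, so b = -781/3.

-260.3333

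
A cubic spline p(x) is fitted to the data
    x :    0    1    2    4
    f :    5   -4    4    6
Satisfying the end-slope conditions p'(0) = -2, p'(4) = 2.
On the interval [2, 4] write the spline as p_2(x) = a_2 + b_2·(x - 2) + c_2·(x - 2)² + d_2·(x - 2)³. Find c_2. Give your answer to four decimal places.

-8.5000

With M_i denoting the second derivative at x_i, h_i = 1, 1, 2, and Δ_i = (y_(i+1) − y_i)/h_i = -9, 8, 1:
  1·M_0 + 4·M_1 + 1·M_2 = 6(Δ_1 - Δ_0) = 102
  1·M_1 + 6·M_2 + 2·M_3 = 6(Δ_2 - Δ_1) = -42
Clamped end conditions give two more equations: 2h_0·M_0 + h_0·M_1 = 6(Δ_0 - p'(0)) = -42 and h_2·M_2 + 2h_2·M_3 = 6(p'(4) - Δ_2) = 6.
Hence M_0 = -41, M_1 = 40, M_2 = -17, M_3 = 10.
On [2, 4], with p_2(x) = a_2 + b_2·(x - 2) + c_2·(x - 2)² + d_2·(x - 2)³: c_2 = M_2/2 = -17/2, d_2 = (M_3 - M_2)/(6h_2) = 9/4, b_2 = Δ_2 - h_2(2M_2 + M_3)/6 = 9.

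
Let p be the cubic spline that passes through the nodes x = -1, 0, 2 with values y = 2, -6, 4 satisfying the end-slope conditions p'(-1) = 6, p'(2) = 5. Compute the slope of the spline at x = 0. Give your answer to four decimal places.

-8.3333

Let m_i = p''(x_i). Step sizes h_i = 1, 2; slopes of the chords Δ_i = (y_(i+1) - y_i)/h_i = -8, 5.
  1·m_0 + 6·m_1 + 2·m_2 = 6(Δ_1 - Δ_0) = 78
Clamped end conditions give two more equations: 2h_0·m_0 + h_0·m_1 = 6(Δ_0 - p'(-1)) = -84 and h_1·m_1 + 2h_1·m_2 = 6(p'(2) - Δ_1) = 0.
Forward elimination and back-substitution give m_0 = -166/3, m_1 = 80/3, m_2 = -40/3.
On [0, 2], p'(x) = b_1 + 2c_1·x + 3d_1·x² with b_1 = Δ_1 - h_1(2m_1 + m_2)/6 = -25/3, c_1 = m_1/2 = 40/3, d_1 = (m_2 - m_1)/(6h_1) = -10/3. So p'(0) = -25/3.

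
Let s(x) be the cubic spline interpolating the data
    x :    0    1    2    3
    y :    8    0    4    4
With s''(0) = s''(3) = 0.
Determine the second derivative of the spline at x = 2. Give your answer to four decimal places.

Put σ_i = s'' at the i-th knot. Here h = (1, 1, 1) and Δ = (-8, 4, 0), so the interior equations h_(i-1)·σ_(i-1) + 2(h_(i-1)+h_i)·σ_i + h_i·σ_(i+1) = 6(Δ_i − Δ_(i-1)) read
  1·σ_0 + 4·σ_1 + 1·σ_2 = 6(Δ_1 - Δ_0) = 72
  1·σ_1 + 4·σ_2 + 1·σ_3 = 6(Δ_2 - Δ_1) = -24
Natural end conditions: σ_0 = σ_3 = 0.
Solving the tridiagonal system: σ_0 = 0, σ_1 = 104/5, σ_2 = -56/5, σ_3 = 0.

-11.2000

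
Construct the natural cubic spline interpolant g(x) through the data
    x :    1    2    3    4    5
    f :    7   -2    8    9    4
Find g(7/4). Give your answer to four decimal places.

Put σ_i = g'' at the i-th knot. Here h = (1, 1, 1, 1) and Δ = (-9, 10, 1, -5), so the interior equations h_(i-1)·σ_(i-1) + 2(h_(i-1)+h_i)·σ_i + h_i·σ_(i+1) = 6(Δ_i − Δ_(i-1)) read
  1·σ_0 + 4·σ_1 + 1·σ_2 = 6(Δ_1 - Δ_0) = 114
  1·σ_1 + 4·σ_2 + 1·σ_3 = 6(Δ_2 - Δ_1) = -54
  1·σ_2 + 4·σ_3 + 1·σ_4 = 6(Δ_3 - Δ_2) = -36
Natural end conditions: σ_0 = σ_4 = 0.
Hence σ_0 = 0, σ_1 = 135/4, σ_2 = -21, σ_3 = -15/4, σ_4 = 0.
On [1, 2], g(x) = 7 - 117/8·(x - 1) + 0·(x - 1)² + 45/8·(x - 1)³.
With (x - 1) = 3/4: g(7/4) = -817/512.

-1.5957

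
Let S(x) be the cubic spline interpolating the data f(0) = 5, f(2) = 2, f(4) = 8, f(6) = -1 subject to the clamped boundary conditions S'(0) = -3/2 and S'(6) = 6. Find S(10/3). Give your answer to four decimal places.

Write m_i for S''(x_i). With h_i = 2, 2, 2 and divided differences Δ_i = -3/2, 3, -9/2, the continuity of S' gives the tridiagonal system
  2·m_0 + 8·m_1 + 2·m_2 = 6(Δ_1 - Δ_0) = 27
  2·m_1 + 8·m_2 + 2·m_3 = 6(Δ_2 - Δ_1) = -45
Clamped end conditions give two more equations: 2h_0·m_0 + h_0·m_1 = 6(Δ_0 - S'(0)) = 0 and h_2·m_2 + 2h_2·m_3 = 6(S'(6) - Δ_2) = 63.
Solving the tridiagonal system: m_0 = -19/5, m_1 = 38/5, m_2 = -131/10, m_3 = 223/10.
On [2, 4], S(x) = 2 + 23/10·(x - 2) + 19/5·(x - 2)² - 69/40·(x - 2)³.
With (x - 2) = 4/3: S(10/3) = 116/15.

7.7333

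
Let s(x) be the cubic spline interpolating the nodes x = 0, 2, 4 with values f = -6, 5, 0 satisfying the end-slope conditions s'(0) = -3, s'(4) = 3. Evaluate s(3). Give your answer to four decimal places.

2.3125

Write M_i for s''(x_i). With h_i = 2, 2 and divided differences Δ_i = 11/2, -5/2, the continuity of s' gives the tridiagonal system
  2·M_0 + 8·M_1 + 2·M_2 = 6(Δ_1 - Δ_0) = -48
Clamped end conditions give two more equations: 2h_0·M_0 + h_0·M_1 = 6(Δ_0 - s'(0)) = 51 and h_1·M_1 + 2h_1·M_2 = 6(s'(4) - Δ_1) = 33.
Solving the tridiagonal system: M_0 = 81/4, M_1 = -15, M_2 = 63/4.
On [2, 4], s(x) = 5 + 9/4·(x - 2) - 15/2·(x - 2)² + 41/16·(x - 2)³.
With (x - 2) = 1: s(3) = 37/16.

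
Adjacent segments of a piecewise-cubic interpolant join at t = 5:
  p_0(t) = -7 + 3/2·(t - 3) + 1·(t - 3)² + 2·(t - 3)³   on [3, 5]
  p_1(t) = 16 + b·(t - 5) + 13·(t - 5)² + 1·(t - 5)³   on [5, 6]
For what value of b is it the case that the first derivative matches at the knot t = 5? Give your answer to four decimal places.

p_0'(t) = 3/2 + 2·(t - 3) + 6·(t - 3)², so p_0'(5) = 59/2. On the right, p_1'(5) = b, so b = 59/2.

29.5000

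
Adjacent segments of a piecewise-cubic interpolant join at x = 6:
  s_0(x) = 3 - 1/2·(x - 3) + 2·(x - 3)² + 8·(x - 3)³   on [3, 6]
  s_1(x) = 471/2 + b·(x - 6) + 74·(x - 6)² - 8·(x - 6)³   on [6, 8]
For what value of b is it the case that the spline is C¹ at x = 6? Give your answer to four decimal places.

s_0'(x) = -1/2 + 4·(x - 3) + 24·(x - 3)², so s_0'(6) = 455/2. On the right, s_1'(6) = b, so b = 455/2.

227.5000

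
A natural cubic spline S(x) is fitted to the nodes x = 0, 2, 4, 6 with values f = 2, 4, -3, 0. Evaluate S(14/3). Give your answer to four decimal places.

-3.2099

Put m_i = S'' at the i-th knot. Here h = (2, 2, 2) and Δ = (1, -7/2, 3/2), so the interior equations h_(i-1)·m_(i-1) + 2(h_(i-1)+h_i)·m_i + h_i·m_(i+1) = 6(Δ_i − Δ_(i-1)) read
  2·m_0 + 8·m_1 + 2·m_2 = 6(Δ_1 - Δ_0) = -27
  2·m_1 + 8·m_2 + 2·m_3 = 6(Δ_2 - Δ_1) = 30
Natural end conditions: m_0 = m_3 = 0.
Solving: m_0 = 0, m_1 = -23/5, m_2 = 49/10, m_3 = 0.
On [4, 6], S(x) = -3 - 53/30·(x - 4) + 49/20·(x - 4)² - 49/120·(x - 4)³.
With (x - 4) = 2/3: S(14/3) = -260/81.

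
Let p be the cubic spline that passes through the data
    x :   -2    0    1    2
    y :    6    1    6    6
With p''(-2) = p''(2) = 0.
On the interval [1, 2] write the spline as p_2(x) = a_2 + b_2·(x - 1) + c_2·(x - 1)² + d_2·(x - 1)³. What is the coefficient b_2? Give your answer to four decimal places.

Put M_i = p'' at the i-th knot. Here h = (2, 1, 1) and Δ = (-5/2, 5, 0), so the interior equations h_(i-1)·M_(i-1) + 2(h_(i-1)+h_i)·M_i + h_i·M_(i+1) = 6(Δ_i − Δ_(i-1)) read
  2·M_0 + 6·M_1 + 1·M_2 = 6(Δ_1 - Δ_0) = 45
  1·M_1 + 4·M_2 + 1·M_3 = 6(Δ_2 - Δ_1) = -30
Natural end conditions: M_0 = M_3 = 0.
Hence M_0 = 0, M_1 = 210/23, M_2 = -225/23, M_3 = 0.
On [1, 2], with p_2(x) = a_2 + b_2·(x - 1) + c_2·(x - 1)² + d_2·(x - 1)³: c_2 = M_2/2 = -225/46, d_2 = (M_3 - M_2)/(6h_2) = 75/46, b_2 = Δ_2 - h_2(2M_2 + M_3)/6 = 75/23.

3.2609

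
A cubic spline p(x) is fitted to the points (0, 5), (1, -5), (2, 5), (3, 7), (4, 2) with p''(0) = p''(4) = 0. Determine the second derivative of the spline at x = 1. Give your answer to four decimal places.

34.8214

With m_i denoting the second derivative at x_i, h_i = 1, 1, 1, 1, and Δ_i = (y_(i+1) − y_i)/h_i = -10, 10, 2, -5:
  1·m_0 + 4·m_1 + 1·m_2 = 6(Δ_1 - Δ_0) = 120
  1·m_1 + 4·m_2 + 1·m_3 = 6(Δ_2 - Δ_1) = -48
  1·m_2 + 4·m_3 + 1·m_4 = 6(Δ_3 - Δ_2) = -42
Natural end conditions: m_0 = m_4 = 0.
Hence m_0 = 0, m_1 = 975/28, m_2 = -135/7, m_3 = -159/28, m_4 = 0.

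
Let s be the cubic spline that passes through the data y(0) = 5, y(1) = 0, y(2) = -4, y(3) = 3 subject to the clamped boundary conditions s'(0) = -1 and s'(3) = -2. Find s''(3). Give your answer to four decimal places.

-40.6667

Put M_i = s'' at the i-th knot. Here h = (1, 1, 1) and Δ = (-5, -4, 7), so the interior equations h_(i-1)·M_(i-1) + 2(h_(i-1)+h_i)·M_i + h_i·M_(i+1) = 6(Δ_i − Δ_(i-1)) read
  1·M_0 + 4·M_1 + 1·M_2 = 6(Δ_1 - Δ_0) = 6
  1·M_1 + 4·M_2 + 1·M_3 = 6(Δ_2 - Δ_1) = 66
Clamped end conditions give two more equations: 2h_0·M_0 + h_0·M_1 = 6(Δ_0 - s'(0)) = -24 and h_2·M_2 + 2h_2·M_3 = 6(s'(3) - Δ_2) = -54.
Hence M_0 = -32/3, M_1 = -8/3, M_2 = 82/3, M_3 = -122/3.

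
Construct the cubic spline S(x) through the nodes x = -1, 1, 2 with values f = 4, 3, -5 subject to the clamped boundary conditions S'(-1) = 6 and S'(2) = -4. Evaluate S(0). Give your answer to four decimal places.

Write M_i for S''(x_i). With h_i = 2, 1 and divided differences Δ_i = -1/2, -8, the continuity of S' gives the tridiagonal system
  2·M_0 + 6·M_1 + 1·M_2 = 6(Δ_1 - Δ_0) = -45
Clamped end conditions give two more equations: 2h_0·M_0 + h_0·M_1 = 6(Δ_0 - S'(-1)) = -39 and h_1·M_1 + 2h_1·M_2 = 6(S'(2) - Δ_1) = 24.
Solving: M_0 = -67/12, M_1 = -25/3, M_2 = 97/6.
On [-1, 1], S(x) = 4 + 6·(x + 1) - 67/24·(x + 1)² - 11/48·(x + 1)³.
With (x + 1) = 1: S(0) = 335/48.

6.9792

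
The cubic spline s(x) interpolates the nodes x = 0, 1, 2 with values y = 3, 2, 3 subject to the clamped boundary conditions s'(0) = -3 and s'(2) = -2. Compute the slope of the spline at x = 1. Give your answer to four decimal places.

1.2500

Let σ_i = s''(x_i). Step sizes h_i = 1, 1; slopes of the chords Δ_i = (y_(i+1) - y_i)/h_i = -1, 1.
  1·σ_0 + 4·σ_1 + 1·σ_2 = 6(Δ_1 - Δ_0) = 12
Clamped end conditions give two more equations: 2h_0·σ_0 + h_0·σ_1 = 6(Δ_0 - s'(0)) = 12 and h_1·σ_1 + 2h_1·σ_2 = 6(s'(2) - Δ_1) = -18.
Hence σ_0 = 7/2, σ_1 = 5, σ_2 = -23/2.
On [1, 2], s'(x) = b_1 + 2c_1·(x - 1) + 3d_1·(x - 1)² with b_1 = Δ_1 - h_1(2σ_1 + σ_2)/6 = 5/4, c_1 = σ_1/2 = 5/2, d_1 = (σ_2 - σ_1)/(6h_1) = -11/4. So s'(1) = 5/4.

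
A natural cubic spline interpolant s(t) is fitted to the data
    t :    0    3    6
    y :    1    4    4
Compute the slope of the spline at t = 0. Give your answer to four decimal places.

1.2500

Let M_i = s''(x_i). Step sizes h_i = 3, 3; slopes of the chords Δ_i = (y_(i+1) - y_i)/h_i = 1, 0.
  3·M_0 + 12·M_1 + 3·M_2 = 6(Δ_1 - Δ_0) = -6
Natural end conditions: M_0 = M_2 = 0.
Solving the tridiagonal system: M_0 = 0, M_1 = -1/2, M_2 = 0.
On [0, 3], s'(t) = b_0 + 2c_0·t + 3d_0·t² with b_0 = Δ_0 - h_0(2M_0 + M_1)/6 = 5/4, c_0 = M_0/2 = 0, d_0 = (M_1 - M_0)/(6h_0) = -1/36. So s'(0) = 5/4.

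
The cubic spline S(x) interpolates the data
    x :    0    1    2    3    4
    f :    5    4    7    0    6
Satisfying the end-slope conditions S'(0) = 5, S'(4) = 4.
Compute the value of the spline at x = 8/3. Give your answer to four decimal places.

Write M_i for S''(x_i). With h_i = 1, 1, 1, 1 and divided differences Δ_i = -1, 3, -7, 6, the continuity of S' gives the tridiagonal system
  1·M_0 + 4·M_1 + 1·M_2 = 6(Δ_1 - Δ_0) = 24
  1·M_1 + 4·M_2 + 1·M_3 = 6(Δ_2 - Δ_1) = -60
  1·M_2 + 4·M_3 + 1·M_4 = 6(Δ_3 - Δ_2) = 78
Clamped end conditions give two more equations: 2h_0·M_0 + h_0·M_1 = 6(Δ_0 - S'(0)) = -36 and h_3·M_3 + 2h_3·M_4 = 6(S'(4) - Δ_3) = -12.
Hence M_0 = -28, M_1 = 20, M_2 = -28, M_3 = 32, M_4 = -22.
On [2, 3], S(x) = 7 - 3·(x - 2) - 14·(x - 2)² + 10·(x - 2)³.
With (x - 2) = 2/3: S(8/3) = 47/27.

1.7407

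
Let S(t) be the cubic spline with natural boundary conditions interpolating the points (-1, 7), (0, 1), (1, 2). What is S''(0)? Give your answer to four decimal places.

Write M_i for S''(x_i). With h_i = 1, 1 and divided differences Δ_i = -6, 1, the continuity of S' gives the tridiagonal system
  1·M_0 + 4·M_1 + 1·M_2 = 6(Δ_1 - Δ_0) = 42
Natural end conditions: M_0 = M_2 = 0.
Forward elimination and back-substitution give M_0 = 0, M_1 = 21/2, M_2 = 0.

10.5000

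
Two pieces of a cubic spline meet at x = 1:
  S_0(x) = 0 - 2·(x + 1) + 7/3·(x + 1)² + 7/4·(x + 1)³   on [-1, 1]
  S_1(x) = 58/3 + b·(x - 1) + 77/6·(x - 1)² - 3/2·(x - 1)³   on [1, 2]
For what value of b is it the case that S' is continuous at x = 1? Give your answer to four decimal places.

S_0'(x) = -2 + 14/3·(x + 1) + 21/4·(x + 1)², so S_0'(1) = 85/3. On the right, S_1'(1) = b, so b = 85/3.

28.3333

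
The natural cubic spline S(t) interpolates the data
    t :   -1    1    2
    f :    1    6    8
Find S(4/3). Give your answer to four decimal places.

6.6975

Write M_i for S''(x_i). With h_i = 2, 1 and divided differences Δ_i = 5/2, 2, the continuity of S' gives the tridiagonal system
  2·M_0 + 6·M_1 + 1·M_2 = 6(Δ_1 - Δ_0) = -3
Natural end conditions: M_0 = M_2 = 0.
Hence M_0 = 0, M_1 = -1/2, M_2 = 0.
On [1, 2], S(t) = 6 + 13/6·(t - 1) - 1/4·(t - 1)² + 1/12·(t - 1)³.
With (t - 1) = 1/3: S(4/3) = 1085/162.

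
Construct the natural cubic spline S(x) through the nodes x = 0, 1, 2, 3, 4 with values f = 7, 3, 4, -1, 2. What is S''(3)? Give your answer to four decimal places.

15.9643

With M_i denoting the second derivative at x_i, h_i = 1, 1, 1, 1, and Δ_i = (y_(i+1) − y_i)/h_i = -4, 1, -5, 3:
  1·M_0 + 4·M_1 + 1·M_2 = 6(Δ_1 - Δ_0) = 30
  1·M_1 + 4·M_2 + 1·M_3 = 6(Δ_2 - Δ_1) = -36
  1·M_2 + 4·M_3 + 1·M_4 = 6(Δ_3 - Δ_2) = 48
Natural end conditions: M_0 = M_4 = 0.
Forward elimination and back-substitution give M_0 = 0, M_1 = 321/28, M_2 = -111/7, M_3 = 447/28, M_4 = 0.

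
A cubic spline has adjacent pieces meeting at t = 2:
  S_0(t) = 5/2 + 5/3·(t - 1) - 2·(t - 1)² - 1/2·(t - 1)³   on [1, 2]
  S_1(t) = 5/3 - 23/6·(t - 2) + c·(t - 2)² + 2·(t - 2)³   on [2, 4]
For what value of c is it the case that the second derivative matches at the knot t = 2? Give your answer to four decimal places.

-3.5000

S_0''(t) = -4 - 3·(t - 1), so S_0''(2) = -7. On the right, S_1''(2) = 2c, so c = -7/2.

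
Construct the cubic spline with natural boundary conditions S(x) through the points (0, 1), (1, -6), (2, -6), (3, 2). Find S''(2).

10

With M_i denoting the second derivative at x_i, h_i = 1, 1, 1, and Δ_i = (y_(i+1) − y_i)/h_i = -7, 0, 8:
  1·M_0 + 4·M_1 + 1·M_2 = 6(Δ_1 - Δ_0) = 42
  1·M_1 + 4·M_2 + 1·M_3 = 6(Δ_2 - Δ_1) = 48
Natural end conditions: M_0 = M_3 = 0.
Hence M_0 = 0, M_1 = 8, M_2 = 10, M_3 = 0.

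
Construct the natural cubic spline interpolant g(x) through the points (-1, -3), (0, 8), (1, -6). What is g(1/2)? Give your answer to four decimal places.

3.3438

Write M_i for g''(x_i). With h_i = 1, 1 and divided differences Δ_i = 11, -14, the continuity of g' gives the tridiagonal system
  1·M_0 + 4·M_1 + 1·M_2 = 6(Δ_1 - Δ_0) = -150
Natural end conditions: M_0 = M_2 = 0.
Forward elimination and back-substitution give M_0 = 0, M_1 = -75/2, M_2 = 0.
On [0, 1], g(x) = 8 - 3/2·x - 75/4·x² + 25/4·x³.
With x = 1/2: g(1/2) = 107/32.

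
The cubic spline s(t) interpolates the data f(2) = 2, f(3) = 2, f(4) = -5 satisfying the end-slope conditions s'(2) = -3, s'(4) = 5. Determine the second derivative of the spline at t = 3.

-29

Let σ_i = s''(x_i). Step sizes h_i = 1, 1; slopes of the chords Δ_i = (y_(i+1) - y_i)/h_i = 0, -7.
  1·σ_0 + 4·σ_1 + 1·σ_2 = 6(Δ_1 - Δ_0) = -42
Clamped end conditions give two more equations: 2h_0·σ_0 + h_0·σ_1 = 6(Δ_0 - s'(2)) = 18 and h_1·σ_1 + 2h_1·σ_2 = 6(s'(4) - Δ_1) = 72.
Forward elimination and back-substitution give σ_0 = 47/2, σ_1 = -29, σ_2 = 101/2.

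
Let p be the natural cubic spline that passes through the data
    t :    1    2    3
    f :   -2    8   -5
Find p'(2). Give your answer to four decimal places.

Let M_i = p''(x_i). Step sizes h_i = 1, 1; slopes of the chords Δ_i = (y_(i+1) - y_i)/h_i = 10, -13.
  1·M_0 + 4·M_1 + 1·M_2 = 6(Δ_1 - Δ_0) = -138
Natural end conditions: M_0 = M_2 = 0.
Solving: M_0 = 0, M_1 = -69/2, M_2 = 0.
On [2, 3], p'(t) = b_1 + 2c_1·(t - 2) + 3d_1·(t - 2)² with b_1 = Δ_1 - h_1(2M_1 + M_2)/6 = -3/2, c_1 = M_1/2 = -69/4, d_1 = (M_2 - M_1)/(6h_1) = 23/4. So p'(2) = -3/2.

-1.5000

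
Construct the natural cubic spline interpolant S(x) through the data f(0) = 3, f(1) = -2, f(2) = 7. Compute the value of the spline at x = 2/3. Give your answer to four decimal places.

Put M_i = S'' at the i-th knot. Here h = (1, 1) and Δ = (-5, 9), so the interior equations h_(i-1)·M_(i-1) + 2(h_(i-1)+h_i)·M_i + h_i·M_(i+1) = 6(Δ_i − Δ_(i-1)) read
  1·M_0 + 4·M_1 + 1·M_2 = 6(Δ_1 - Δ_0) = 84
Natural end conditions: M_0 = M_2 = 0.
Forward elimination and back-substitution give M_0 = 0, M_1 = 21, M_2 = 0.
On [0, 1], S(x) = 3 - 17/2·x + 0·x² + 7/2·x³.
With x = 2/3: S(2/3) = -44/27.

-1.6296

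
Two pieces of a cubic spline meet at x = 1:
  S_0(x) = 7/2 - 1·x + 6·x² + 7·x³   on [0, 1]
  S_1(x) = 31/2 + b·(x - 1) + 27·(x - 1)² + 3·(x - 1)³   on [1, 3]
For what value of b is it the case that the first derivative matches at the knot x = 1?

S_0'(x) = -1 + 12·x + 21·x², so S_0'(1) = 32. On the right, S_1'(1) = b, so b = 32.

32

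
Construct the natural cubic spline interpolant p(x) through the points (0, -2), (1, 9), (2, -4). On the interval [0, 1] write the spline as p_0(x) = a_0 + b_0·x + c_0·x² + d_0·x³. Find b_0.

Let M_i = p''(x_i). Step sizes h_i = 1, 1; slopes of the chords Δ_i = (y_(i+1) - y_i)/h_i = 11, -13.
  1·M_0 + 4·M_1 + 1·M_2 = 6(Δ_1 - Δ_0) = -144
Natural end conditions: M_0 = M_2 = 0.
Hence M_0 = 0, M_1 = -36, M_2 = 0.
On [0, 1], with p_0(x) = a_0 + b_0·x + c_0·x² + d_0·x³: c_0 = M_0/2 = 0, d_0 = (M_1 - M_0)/(6h_0) = -6, b_0 = Δ_0 - h_0(2M_0 + M_1)/6 = 17.

17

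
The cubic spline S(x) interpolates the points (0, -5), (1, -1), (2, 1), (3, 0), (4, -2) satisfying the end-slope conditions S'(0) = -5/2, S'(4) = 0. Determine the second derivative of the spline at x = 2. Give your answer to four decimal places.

-1.6250

Put m_i = S'' at the i-th knot. Here h = (1, 1, 1, 1) and Δ = (4, 2, -1, -2), so the interior equations h_(i-1)·m_(i-1) + 2(h_(i-1)+h_i)·m_i + h_i·m_(i+1) = 6(Δ_i − Δ_(i-1)) read
  1·m_0 + 4·m_1 + 1·m_2 = 6(Δ_1 - Δ_0) = -12
  1·m_1 + 4·m_2 + 1·m_3 = 6(Δ_2 - Δ_1) = -18
  1·m_2 + 4·m_3 + 1·m_4 = 6(Δ_3 - Δ_2) = -6
Clamped end conditions give two more equations: 2h_0·m_0 + h_0·m_1 = 6(Δ_0 - S'(0)) = 39 and h_3·m_3 + 2h_3·m_4 = 6(S'(4) - Δ_3) = 12.
Solving: m_0 = 1331/56, m_1 = -239/28, m_2 = -13/8, m_3 = -83/28, m_4 = 419/56.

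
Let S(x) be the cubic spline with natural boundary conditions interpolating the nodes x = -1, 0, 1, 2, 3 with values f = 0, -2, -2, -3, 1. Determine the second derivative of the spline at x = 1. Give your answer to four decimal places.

Let M_i = S''(x_i). Step sizes h_i = 1, 1, 1, 1; slopes of the chords Δ_i = (y_(i+1) - y_i)/h_i = -2, 0, -1, 4.
  1·M_0 + 4·M_1 + 1·M_2 = 6(Δ_1 - Δ_0) = 12
  1·M_1 + 4·M_2 + 1·M_3 = 6(Δ_2 - Δ_1) = -6
  1·M_2 + 4·M_3 + 1·M_4 = 6(Δ_3 - Δ_2) = 30
Natural end conditions: M_0 = M_4 = 0.
Forward elimination and back-substitution give M_0 = 0, M_1 = 117/28, M_2 = -33/7, M_3 = 243/28, M_4 = 0.

-4.7143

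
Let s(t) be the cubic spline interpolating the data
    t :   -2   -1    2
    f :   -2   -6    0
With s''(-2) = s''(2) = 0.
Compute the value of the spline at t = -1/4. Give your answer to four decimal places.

-6.7148

Let m_i = s''(x_i). Step sizes h_i = 1, 3; slopes of the chords Δ_i = (y_(i+1) - y_i)/h_i = -4, 2.
  1·m_0 + 8·m_1 + 3·m_2 = 6(Δ_1 - Δ_0) = 36
Natural end conditions: m_0 = m_2 = 0.
Solving the tridiagonal system: m_0 = 0, m_1 = 9/2, m_2 = 0.
On [-1, 2], s(t) = -6 - 5/2·(t + 1) + 9/4·(t + 1)² - 1/4·(t + 1)³.
With (t + 1) = 3/4: s(-1/4) = -1719/256.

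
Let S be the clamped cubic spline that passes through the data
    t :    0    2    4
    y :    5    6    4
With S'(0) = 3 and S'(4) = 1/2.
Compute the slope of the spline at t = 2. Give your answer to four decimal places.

With σ_i denoting the second derivative at x_i, h_i = 2, 2, and Δ_i = (y_(i+1) − y_i)/h_i = 1/2, -1:
  2·σ_0 + 8·σ_1 + 2·σ_2 = 6(Δ_1 - Δ_0) = -9
Clamped end conditions give two more equations: 2h_0·σ_0 + h_0·σ_1 = 6(Δ_0 - S'(0)) = -15 and h_1·σ_1 + 2h_1·σ_2 = 6(S'(4) - Δ_1) = 9.
Hence σ_0 = -13/4, σ_1 = -1, σ_2 = 11/4.
On [2, 4], S'(t) = b_1 + 2c_1·(t - 2) + 3d_1·(t - 2)² with b_1 = Δ_1 - h_1(2σ_1 + σ_2)/6 = -5/4, c_1 = σ_1/2 = -1/2, d_1 = (σ_2 - σ_1)/(6h_1) = 5/16. So S'(2) = -5/4.

-1.2500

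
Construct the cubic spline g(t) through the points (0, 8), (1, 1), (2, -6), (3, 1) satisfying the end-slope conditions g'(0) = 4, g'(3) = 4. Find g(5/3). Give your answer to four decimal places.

Let M_i = g''(x_i). Step sizes h_i = 1, 1, 1; slopes of the chords Δ_i = (y_(i+1) - y_i)/h_i = -7, -7, 7.
  1·M_0 + 4·M_1 + 1·M_2 = 6(Δ_1 - Δ_0) = 0
  1·M_1 + 4·M_2 + 1·M_3 = 6(Δ_2 - Δ_1) = 84
Clamped end conditions give two more equations: 2h_0·M_0 + h_0·M_1 = 6(Δ_0 - g'(0)) = -66 and h_2·M_2 + 2h_2·M_3 = 6(g'(3) - Δ_2) = -18.
Solving: M_0 = -34, M_1 = 2, M_2 = 26, M_3 = -22.
On [1, 2], g(t) = 1 - 12·(t - 1) + 1·(t - 1)² + 4·(t - 1)³.
With (t - 1) = 2/3: g(5/3) = -145/27.

-5.3704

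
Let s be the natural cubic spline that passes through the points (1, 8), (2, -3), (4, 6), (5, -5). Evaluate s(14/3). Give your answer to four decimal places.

-0.1852

Put M_i = s'' at the i-th knot. Here h = (1, 2, 1) and Δ = (-11, 9/2, -11), so the interior equations h_(i-1)·M_(i-1) + 2(h_(i-1)+h_i)·M_i + h_i·M_(i+1) = 6(Δ_i − Δ_(i-1)) read
  1·M_0 + 6·M_1 + 2·M_2 = 6(Δ_1 - Δ_0) = 93
  2·M_1 + 6·M_2 + 1·M_3 = 6(Δ_2 - Δ_1) = -93
Natural end conditions: M_0 = M_3 = 0.
Forward elimination and back-substitution give M_0 = 0, M_1 = 93/4, M_2 = -93/4, M_3 = 0.
On [4, 5], s(t) = 6 - 13/4·(t - 4) - 93/8·(t - 4)² + 31/8·(t - 4)³.
With (t - 4) = 2/3: s(14/3) = -5/27.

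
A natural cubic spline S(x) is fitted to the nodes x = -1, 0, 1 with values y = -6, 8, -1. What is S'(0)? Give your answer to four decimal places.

Put M_i = S'' at the i-th knot. Here h = (1, 1) and Δ = (14, -9), so the interior equations h_(i-1)·M_(i-1) + 2(h_(i-1)+h_i)·M_i + h_i·M_(i+1) = 6(Δ_i − Δ_(i-1)) read
  1·M_0 + 4·M_1 + 1·M_2 = 6(Δ_1 - Δ_0) = -138
Natural end conditions: M_0 = M_2 = 0.
Solving: M_0 = 0, M_1 = -69/2, M_2 = 0.
On [0, 1], S'(x) = b_1 + 2c_1·x + 3d_1·x² with b_1 = Δ_1 - h_1(2M_1 + M_2)/6 = 5/2, c_1 = M_1/2 = -69/4, d_1 = (M_2 - M_1)/(6h_1) = 23/4. So S'(0) = 5/2.

2.5000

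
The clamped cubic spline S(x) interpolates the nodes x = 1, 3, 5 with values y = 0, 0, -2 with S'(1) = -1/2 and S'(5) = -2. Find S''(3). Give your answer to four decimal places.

Put m_i = S'' at the i-th knot. Here h = (2, 2) and Δ = (0, -1), so the interior equations h_(i-1)·m_(i-1) + 2(h_(i-1)+h_i)·m_i + h_i·m_(i+1) = 6(Δ_i − Δ_(i-1)) read
  2·m_0 + 8·m_1 + 2·m_2 = 6(Δ_1 - Δ_0) = -6
Clamped end conditions give two more equations: 2h_0·m_0 + h_0·m_1 = 6(Δ_0 - S'(1)) = 3 and h_1·m_1 + 2h_1·m_2 = 6(S'(5) - Δ_1) = -6.
Hence m_0 = 9/8, m_1 = -3/4, m_2 = -9/8.

-0.7500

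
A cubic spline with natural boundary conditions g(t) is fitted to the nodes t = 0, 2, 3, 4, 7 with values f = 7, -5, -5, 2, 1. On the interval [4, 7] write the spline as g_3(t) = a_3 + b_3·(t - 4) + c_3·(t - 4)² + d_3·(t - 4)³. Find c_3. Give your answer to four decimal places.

-3.4494

With M_i denoting the second derivative at x_i, h_i = 2, 1, 1, 3, and Δ_i = (y_(i+1) − y_i)/h_i = -6, 0, 7, -1/3:
  2·M_0 + 6·M_1 + 1·M_2 = 6(Δ_1 - Δ_0) = 36
  1·M_1 + 4·M_2 + 1·M_3 = 6(Δ_2 - Δ_1) = 42
  1·M_2 + 8·M_3 + 3·M_4 = 6(Δ_3 - Δ_2) = -44
Natural end conditions: M_0 = M_4 = 0.
Solving the tridiagonal system: M_0 = 0, M_1 = 368/89, M_2 = 996/89, M_3 = -614/89, M_4 = 0.
On [4, 7], with g_3(t) = a_3 + b_3·(t - 4) + c_3·(t - 4)² + d_3·(t - 4)³: c_3 = M_3/2 = -307/89, d_3 = (M_4 - M_3)/(6h_3) = 307/801, b_3 = Δ_3 - h_3(2M_3 + M_4)/6 = 1753/267.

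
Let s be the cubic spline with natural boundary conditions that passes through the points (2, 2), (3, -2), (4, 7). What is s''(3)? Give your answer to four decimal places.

Put m_i = s'' at the i-th knot. Here h = (1, 1) and Δ = (-4, 9), so the interior equations h_(i-1)·m_(i-1) + 2(h_(i-1)+h_i)·m_i + h_i·m_(i+1) = 6(Δ_i − Δ_(i-1)) read
  1·m_0 + 4·m_1 + 1·m_2 = 6(Δ_1 - Δ_0) = 78
Natural end conditions: m_0 = m_2 = 0.
Solving: m_0 = 0, m_1 = 39/2, m_2 = 0.

19.5000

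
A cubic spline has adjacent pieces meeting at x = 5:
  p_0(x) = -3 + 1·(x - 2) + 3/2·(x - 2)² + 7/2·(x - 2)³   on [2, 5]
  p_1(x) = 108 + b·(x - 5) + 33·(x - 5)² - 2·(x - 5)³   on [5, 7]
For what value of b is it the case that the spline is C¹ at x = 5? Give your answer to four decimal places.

p_0'(x) = 1 + 3·(x - 2) + 21/2·(x - 2)², so p_0'(5) = 209/2. On the right, p_1'(5) = b, so b = 209/2.

104.5000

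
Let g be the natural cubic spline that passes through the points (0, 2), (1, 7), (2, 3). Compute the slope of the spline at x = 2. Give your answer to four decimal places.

Let M_i = g''(x_i). Step sizes h_i = 1, 1; slopes of the chords Δ_i = (y_(i+1) - y_i)/h_i = 5, -4.
  1·M_0 + 4·M_1 + 1·M_2 = 6(Δ_1 - Δ_0) = -54
Natural end conditions: M_0 = M_2 = 0.
Forward elimination and back-substitution give M_0 = 0, M_1 = -27/2, M_2 = 0.
On [1, 2], g'(x) = b_1 + 2c_1·(x - 1) + 3d_1·(x - 1)² with b_1 = Δ_1 - h_1(2M_1 + M_2)/6 = 1/2, c_1 = M_1/2 = -27/4, d_1 = (M_2 - M_1)/(6h_1) = 9/4. So g'(2) = -25/4.

-6.2500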